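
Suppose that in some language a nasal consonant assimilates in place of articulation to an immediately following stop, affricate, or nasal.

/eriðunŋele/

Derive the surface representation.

[eriðuŋŋele]

/n/ before /ŋ/ (velar) → [ŋ]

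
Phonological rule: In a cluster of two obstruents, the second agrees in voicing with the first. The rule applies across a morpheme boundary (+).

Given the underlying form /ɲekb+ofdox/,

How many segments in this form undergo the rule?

2

/b/ after /k/ (voiceless) → [p]
/d/ after /f/ (voiceless) → [t]
2 segments change.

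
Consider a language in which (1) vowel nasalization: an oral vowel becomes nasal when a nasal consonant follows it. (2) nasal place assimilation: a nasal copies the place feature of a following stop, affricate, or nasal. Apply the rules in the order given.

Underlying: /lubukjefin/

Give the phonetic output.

[lubukjefĩn]

Rule 1: /i/ before nasal /n/ → [ĩ]
After rule 1: lubukjefĩn
Rule 2: no segment meets the rule's conditions; no change.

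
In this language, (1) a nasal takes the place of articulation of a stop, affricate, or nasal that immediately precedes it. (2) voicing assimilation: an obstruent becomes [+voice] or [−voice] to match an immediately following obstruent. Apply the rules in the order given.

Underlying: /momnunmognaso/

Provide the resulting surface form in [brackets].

Rule 1: /n/ after /m/ (labial) → [m]
Rule 1: /m/ after /n/ (alveolar) → [n]
Rule 1: /n/ after /g/ (velar) → [ŋ]
After rule 1: mommunnogŋaso
Rule 2: no segment meets the rule's conditions; no change.

[mommunnogŋaso]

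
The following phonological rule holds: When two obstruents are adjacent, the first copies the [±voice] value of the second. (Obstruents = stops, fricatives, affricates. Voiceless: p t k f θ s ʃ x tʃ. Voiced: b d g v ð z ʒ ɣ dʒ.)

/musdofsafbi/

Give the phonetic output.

[muzdofsavbi]

/s/ before /d/ (voiced) → [z]
/f/ before /b/ (voiced) → [v]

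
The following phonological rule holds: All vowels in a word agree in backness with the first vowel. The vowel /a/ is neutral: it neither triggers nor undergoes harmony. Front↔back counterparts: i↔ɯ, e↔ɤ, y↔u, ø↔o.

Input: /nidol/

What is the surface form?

/o/ harmonizes with /i/ ([-back]) → [ø]

[nidøl]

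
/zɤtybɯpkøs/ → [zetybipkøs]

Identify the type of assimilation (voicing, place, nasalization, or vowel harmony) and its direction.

vowel harmony, regressive

/ɤ/→[e] /ɯ/→[i].
Vowels agree with the last vowel, so the harmony is regressive.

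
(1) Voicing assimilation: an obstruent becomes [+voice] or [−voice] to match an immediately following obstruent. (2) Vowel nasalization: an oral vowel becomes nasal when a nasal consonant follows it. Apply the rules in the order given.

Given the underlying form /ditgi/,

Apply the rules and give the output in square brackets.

Rule 1: /t/ before /g/ (voiced) → [d]
After rule 1: didgi
Rule 2: no segment meets the rule's conditions; no change.

[didgi]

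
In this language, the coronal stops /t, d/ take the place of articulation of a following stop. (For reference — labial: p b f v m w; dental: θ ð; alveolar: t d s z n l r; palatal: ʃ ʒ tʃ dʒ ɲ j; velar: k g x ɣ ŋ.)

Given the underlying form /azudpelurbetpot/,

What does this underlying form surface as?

/d/ before /p/ (labial) → [b]
/t/ before /p/ (labial) → [p]

[azubpelurbeppot]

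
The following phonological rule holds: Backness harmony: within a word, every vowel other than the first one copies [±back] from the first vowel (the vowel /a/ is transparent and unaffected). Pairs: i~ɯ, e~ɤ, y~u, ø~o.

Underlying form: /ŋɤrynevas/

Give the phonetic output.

[ŋɤrunɤvas]

/y/ harmonizes with /ɤ/ ([+back]) → [u]
/e/ harmonizes with /ɤ/ ([+back]) → [ɤ]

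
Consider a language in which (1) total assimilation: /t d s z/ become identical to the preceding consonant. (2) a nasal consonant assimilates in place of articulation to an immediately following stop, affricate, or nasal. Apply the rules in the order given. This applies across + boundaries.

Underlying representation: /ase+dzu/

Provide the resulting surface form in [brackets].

[ase+ddu]

Rule 1: /z/ after /d/ → [d] (total assimilation)
After rule 1: ase+ddu
Rule 2: no segment meets the rule's conditions; no change.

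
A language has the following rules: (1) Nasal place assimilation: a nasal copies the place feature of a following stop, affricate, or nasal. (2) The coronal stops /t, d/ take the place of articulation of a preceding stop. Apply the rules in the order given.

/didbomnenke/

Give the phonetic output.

[didbonneŋke]

Rule 1: /m/ before /n/ (alveolar) → [n]
Rule 1: /n/ before /k/ (velar) → [ŋ]
After rule 1: didbonneŋke
Rule 2: no segment meets the rule's conditions; no change.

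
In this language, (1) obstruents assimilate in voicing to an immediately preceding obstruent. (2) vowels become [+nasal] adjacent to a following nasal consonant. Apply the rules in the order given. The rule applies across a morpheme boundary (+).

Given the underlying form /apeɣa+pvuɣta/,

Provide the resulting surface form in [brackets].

[apeɣa+pfuɣda]

Rule 1: /v/ after /p/ (voiceless) → [f]
Rule 1: /t/ after /ɣ/ (voiced) → [d]
After rule 1: apeɣa+pfuɣda
Rule 2: no segment meets the rule's conditions; no change.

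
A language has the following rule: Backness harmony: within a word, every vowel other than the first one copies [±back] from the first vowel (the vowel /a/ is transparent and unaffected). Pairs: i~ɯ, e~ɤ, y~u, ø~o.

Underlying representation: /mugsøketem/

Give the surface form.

/ø/ harmonizes with /u/ ([+back]) → [o]
/e/ harmonizes with /u/ ([+back]) → [ɤ]
/e/ harmonizes with /u/ ([+back]) → [ɤ]

[mugsokɤtɤm]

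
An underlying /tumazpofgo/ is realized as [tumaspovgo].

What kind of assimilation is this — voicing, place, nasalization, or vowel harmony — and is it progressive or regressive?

/z/→[s] /f/→[v].
Each target copies a feature from the following segment, so the direction is regressive.

voicing assimilation, regressive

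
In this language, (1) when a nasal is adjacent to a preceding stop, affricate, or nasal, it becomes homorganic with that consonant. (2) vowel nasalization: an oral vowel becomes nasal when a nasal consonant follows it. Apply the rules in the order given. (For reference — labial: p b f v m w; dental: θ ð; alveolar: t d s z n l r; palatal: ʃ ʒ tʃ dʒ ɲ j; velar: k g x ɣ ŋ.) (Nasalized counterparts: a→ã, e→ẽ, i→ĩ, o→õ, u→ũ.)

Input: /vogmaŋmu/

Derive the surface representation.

[vogŋãŋŋu]

Rule 1: /m/ after /g/ (velar) → [ŋ]
Rule 1: /m/ after /ŋ/ (velar) → [ŋ]
After rule 1: vogŋaŋŋu
Rule 2: /a/ before nasal /ŋ/ → [ã]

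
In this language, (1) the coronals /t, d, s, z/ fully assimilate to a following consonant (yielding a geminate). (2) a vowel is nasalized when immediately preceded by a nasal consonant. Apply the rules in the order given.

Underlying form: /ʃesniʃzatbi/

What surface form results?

[ʃennĩʃzabbi]

Rule 1: /s/ before /n/ → [n] (total assimilation)
Rule 1: /t/ before /b/ → [b] (total assimilation)
After rule 1: ʃenniʃzabbi
Rule 2: /i/ after nasal /n/ → [ĩ]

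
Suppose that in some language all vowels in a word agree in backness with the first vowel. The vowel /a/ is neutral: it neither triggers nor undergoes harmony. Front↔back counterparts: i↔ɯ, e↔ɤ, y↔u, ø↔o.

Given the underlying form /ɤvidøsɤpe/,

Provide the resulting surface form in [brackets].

/i/ harmonizes with /ɤ/ ([+back]) → [ɯ]
/ø/ harmonizes with /ɤ/ ([+back]) → [o]
/e/ harmonizes with /ɤ/ ([+back]) → [ɤ]

[ɤvɯdosɤpɤ]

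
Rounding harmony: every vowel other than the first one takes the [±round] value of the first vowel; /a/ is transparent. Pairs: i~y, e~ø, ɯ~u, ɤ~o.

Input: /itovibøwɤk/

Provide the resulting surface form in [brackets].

[itɤvibewɤk]

/o/ harmonizes with /i/ ([-round]) → [ɤ]
/ø/ harmonizes with /i/ ([-round]) → [e]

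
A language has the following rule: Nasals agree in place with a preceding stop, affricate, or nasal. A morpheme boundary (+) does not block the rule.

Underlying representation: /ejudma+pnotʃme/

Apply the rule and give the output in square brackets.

[ejudna+pmotʃɲe]

/m/ after /d/ (alveolar) → [n]
/n/ after /p/ (labial) → [m]
/m/ after /tʃ/ (palatal) → [ɲ]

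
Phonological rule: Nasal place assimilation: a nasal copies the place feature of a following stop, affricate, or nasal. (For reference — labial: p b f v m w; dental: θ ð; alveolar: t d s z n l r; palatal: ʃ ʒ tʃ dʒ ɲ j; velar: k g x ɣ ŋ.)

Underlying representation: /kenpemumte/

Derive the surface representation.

[kempemunte]

/n/ before /p/ (labial) → [m]
/m/ before /t/ (alveolar) → [n]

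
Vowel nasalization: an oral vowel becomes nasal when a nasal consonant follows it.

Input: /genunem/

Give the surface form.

[gẽnũnẽm]

/e/ before nasal /n/ → [ẽ]
/u/ before nasal /n/ → [ũ]
/e/ before nasal /m/ → [ẽ]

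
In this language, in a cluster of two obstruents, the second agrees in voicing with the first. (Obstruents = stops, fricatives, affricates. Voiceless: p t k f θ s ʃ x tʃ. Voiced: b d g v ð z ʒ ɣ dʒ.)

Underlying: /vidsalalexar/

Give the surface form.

[vidzalalexar]

/s/ after /d/ (voiced) → [z]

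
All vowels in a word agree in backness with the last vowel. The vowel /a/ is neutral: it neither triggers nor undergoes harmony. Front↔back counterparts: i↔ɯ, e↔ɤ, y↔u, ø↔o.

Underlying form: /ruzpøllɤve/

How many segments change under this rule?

2

/u/ harmonizes with /e/ ([-back]) → [y]
/ɤ/ harmonizes with /e/ ([-back]) → [e]
2 segments change.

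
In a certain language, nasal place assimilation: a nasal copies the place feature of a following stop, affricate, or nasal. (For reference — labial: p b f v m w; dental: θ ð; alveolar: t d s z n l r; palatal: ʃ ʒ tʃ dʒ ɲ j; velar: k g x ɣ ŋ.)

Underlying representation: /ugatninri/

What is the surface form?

no segment meets the rule's conditions; no change.

[ugatninri]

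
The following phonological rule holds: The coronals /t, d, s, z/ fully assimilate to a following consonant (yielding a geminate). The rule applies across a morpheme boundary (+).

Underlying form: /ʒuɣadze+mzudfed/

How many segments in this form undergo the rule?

/d/ before /z/ → [z] (total assimilation)
/d/ before /f/ → [f] (total assimilation)
2 segments change.

2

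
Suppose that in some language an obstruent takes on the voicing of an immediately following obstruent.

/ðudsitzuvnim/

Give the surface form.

[ðutsidzuvnim]

/d/ before /s/ (voiceless) → [t]
/t/ before /z/ (voiced) → [d]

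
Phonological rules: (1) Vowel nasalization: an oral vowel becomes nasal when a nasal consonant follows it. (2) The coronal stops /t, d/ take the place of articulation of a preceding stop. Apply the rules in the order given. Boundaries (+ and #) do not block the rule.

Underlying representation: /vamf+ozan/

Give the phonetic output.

[vãmf+ozãn]

Rule 1: /a/ before nasal /m/ → [ã]
Rule 1: /a/ before nasal /n/ → [ã]
After rule 1: vãmf+ozãn
Rule 2: no segment meets the rule's conditions; no change.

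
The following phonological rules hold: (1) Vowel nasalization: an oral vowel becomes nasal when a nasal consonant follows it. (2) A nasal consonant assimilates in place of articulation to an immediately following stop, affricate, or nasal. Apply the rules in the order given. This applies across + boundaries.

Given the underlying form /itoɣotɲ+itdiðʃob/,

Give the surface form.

[itoɣotɲ+itdiðʃob]

Rule 1: no segment meets the rule's conditions; no change.
After rule 1: itoɣotɲ+itdiðʃob
Rule 2: no segment meets the rule's conditions; no change.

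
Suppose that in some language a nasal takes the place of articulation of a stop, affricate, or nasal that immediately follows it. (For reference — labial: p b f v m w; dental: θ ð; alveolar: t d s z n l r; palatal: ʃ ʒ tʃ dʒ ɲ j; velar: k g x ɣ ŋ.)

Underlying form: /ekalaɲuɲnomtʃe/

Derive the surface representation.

/ɲ/ before /n/ (alveolar) → [n]
/m/ before /tʃ/ (palatal) → [ɲ]

[ekalaɲunnoɲtʃe]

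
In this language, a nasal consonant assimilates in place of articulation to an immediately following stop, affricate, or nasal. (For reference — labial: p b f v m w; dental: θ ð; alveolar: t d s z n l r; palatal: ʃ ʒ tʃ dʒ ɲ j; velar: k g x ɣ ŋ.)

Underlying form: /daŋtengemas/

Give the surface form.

/ŋ/ before /t/ (alveolar) → [n]
/n/ before /g/ (velar) → [ŋ]

[danteŋgemas]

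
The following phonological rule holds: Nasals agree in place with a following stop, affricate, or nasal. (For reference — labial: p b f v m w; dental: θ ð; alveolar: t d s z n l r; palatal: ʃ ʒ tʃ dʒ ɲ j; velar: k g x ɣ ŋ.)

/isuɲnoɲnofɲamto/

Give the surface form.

/ɲ/ before /n/ (alveolar) → [n]
/ɲ/ before /n/ (alveolar) → [n]
/m/ before /t/ (alveolar) → [n]

[isunnonnofɲanto]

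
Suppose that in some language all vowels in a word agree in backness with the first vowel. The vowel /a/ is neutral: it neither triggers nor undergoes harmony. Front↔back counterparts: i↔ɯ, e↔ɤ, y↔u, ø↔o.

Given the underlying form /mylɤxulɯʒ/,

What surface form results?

[mylexyliʒ]

/ɤ/ harmonizes with /y/ ([-back]) → [e]
/u/ harmonizes with /y/ ([-back]) → [y]
/ɯ/ harmonizes with /y/ ([-back]) → [i]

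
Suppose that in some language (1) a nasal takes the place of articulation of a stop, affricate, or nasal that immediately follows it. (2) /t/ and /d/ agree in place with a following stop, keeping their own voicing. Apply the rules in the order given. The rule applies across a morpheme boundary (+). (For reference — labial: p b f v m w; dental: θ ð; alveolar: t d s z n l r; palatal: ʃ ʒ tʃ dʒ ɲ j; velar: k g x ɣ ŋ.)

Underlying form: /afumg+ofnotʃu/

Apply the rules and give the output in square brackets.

[afuŋg+ofnotʃu]

Rule 1: /m/ before /g/ (velar) → [ŋ]
After rule 1: afuŋg+ofnotʃu
Rule 2: no segment meets the rule's conditions; no change.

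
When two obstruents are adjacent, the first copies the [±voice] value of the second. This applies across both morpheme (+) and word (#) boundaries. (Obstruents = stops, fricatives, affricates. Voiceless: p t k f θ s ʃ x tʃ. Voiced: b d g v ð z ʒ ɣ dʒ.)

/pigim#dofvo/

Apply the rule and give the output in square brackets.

/f/ before /v/ (voiced) → [v]

[pigim#dovvo]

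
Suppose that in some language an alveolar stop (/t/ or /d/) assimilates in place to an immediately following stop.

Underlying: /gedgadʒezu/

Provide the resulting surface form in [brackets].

/d/ before /g/ (velar) → [g]

[geggadʒezu]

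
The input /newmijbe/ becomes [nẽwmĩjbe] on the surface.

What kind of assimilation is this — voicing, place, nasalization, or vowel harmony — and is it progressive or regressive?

/e/→[ẽ] /i/→[ĩ].
Each target copies a feature from the preceding segment, so the direction is progressive.

nasalization, progressive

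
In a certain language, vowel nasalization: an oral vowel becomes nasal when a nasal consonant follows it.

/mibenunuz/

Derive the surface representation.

/e/ before nasal /n/ → [ẽ]
/u/ before nasal /n/ → [ũ]

[mibẽnũnuz]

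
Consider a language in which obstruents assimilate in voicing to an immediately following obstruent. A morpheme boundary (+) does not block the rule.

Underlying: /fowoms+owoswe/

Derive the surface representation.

no segment meets the rule's conditions; no change.

[fowoms+owoswe]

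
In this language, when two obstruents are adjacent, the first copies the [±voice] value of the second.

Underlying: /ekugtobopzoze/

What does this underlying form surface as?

/g/ before /t/ (voiceless) → [k]
/p/ before /z/ (voiced) → [b]

[ekuktobobzoze]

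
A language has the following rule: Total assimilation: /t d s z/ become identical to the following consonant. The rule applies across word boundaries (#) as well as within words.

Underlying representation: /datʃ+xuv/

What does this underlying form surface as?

[datʃ+xuv]

no segment meets the rule's conditions; no change.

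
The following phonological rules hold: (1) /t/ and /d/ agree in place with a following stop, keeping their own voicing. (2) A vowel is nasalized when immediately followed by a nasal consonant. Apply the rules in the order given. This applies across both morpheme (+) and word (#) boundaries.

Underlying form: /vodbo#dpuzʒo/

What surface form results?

Rule 1: /d/ before /b/ (labial) → [b]
Rule 1: /d/ before /p/ (labial) → [b]
After rule 1: vobbo#bpuzʒo
Rule 2: no segment meets the rule's conditions; no change.

[vobbo#bpuzʒo]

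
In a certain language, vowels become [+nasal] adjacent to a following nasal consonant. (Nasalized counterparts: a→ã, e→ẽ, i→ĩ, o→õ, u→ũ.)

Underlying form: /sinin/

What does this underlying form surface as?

[sĩnĩn]

/i/ before nasal /n/ → [ĩ]
/i/ before nasal /n/ → [ĩ]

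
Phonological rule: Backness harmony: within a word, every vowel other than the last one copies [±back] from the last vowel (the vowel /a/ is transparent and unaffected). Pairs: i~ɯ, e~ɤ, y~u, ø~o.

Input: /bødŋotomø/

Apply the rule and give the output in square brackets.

/o/ harmonizes with /ø/ ([-back]) → [ø]
/o/ harmonizes with /ø/ ([-back]) → [ø]

[bødŋøtømø]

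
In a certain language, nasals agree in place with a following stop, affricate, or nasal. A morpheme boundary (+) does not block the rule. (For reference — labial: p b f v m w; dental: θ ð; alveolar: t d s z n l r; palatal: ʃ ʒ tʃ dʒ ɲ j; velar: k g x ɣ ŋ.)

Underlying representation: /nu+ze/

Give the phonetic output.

[nu+ze]

no segment meets the rule's conditions; no change.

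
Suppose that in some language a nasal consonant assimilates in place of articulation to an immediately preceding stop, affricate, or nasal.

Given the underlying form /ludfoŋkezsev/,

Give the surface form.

[ludfoŋkezsev]

no segment meets the rule's conditions; no change.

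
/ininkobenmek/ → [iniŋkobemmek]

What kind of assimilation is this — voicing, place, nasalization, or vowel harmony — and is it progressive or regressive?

/n/→[ŋ] /n/→[m].
Each target copies a feature from the following segment, so the direction is regressive.

place assimilation, regressive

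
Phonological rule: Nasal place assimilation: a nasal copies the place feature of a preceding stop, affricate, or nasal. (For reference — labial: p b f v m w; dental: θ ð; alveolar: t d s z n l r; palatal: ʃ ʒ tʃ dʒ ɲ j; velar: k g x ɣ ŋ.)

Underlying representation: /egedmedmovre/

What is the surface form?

[egednednovre]

/m/ after /d/ (alveolar) → [n]
/m/ after /d/ (alveolar) → [n]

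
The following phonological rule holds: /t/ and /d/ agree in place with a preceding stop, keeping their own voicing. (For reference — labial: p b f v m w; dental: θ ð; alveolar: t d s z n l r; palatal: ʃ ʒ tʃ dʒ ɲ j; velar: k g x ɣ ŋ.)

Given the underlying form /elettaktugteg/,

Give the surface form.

/t/ after /k/ (velar) → [k]
/t/ after /g/ (velar) → [k]

[elettakkugkeg]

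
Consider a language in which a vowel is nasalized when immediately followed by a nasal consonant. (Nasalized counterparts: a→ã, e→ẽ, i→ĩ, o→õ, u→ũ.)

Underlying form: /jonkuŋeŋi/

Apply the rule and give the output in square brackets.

/o/ before nasal /n/ → [õ]
/u/ before nasal /ŋ/ → [ũ]
/e/ before nasal /ŋ/ → [ẽ]

[jõnkũŋẽŋi]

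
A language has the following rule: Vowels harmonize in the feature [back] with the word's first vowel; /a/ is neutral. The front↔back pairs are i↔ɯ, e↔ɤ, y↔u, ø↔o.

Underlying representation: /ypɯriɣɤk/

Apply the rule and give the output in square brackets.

/ɯ/ harmonizes with /y/ ([-back]) → [i]
/ɤ/ harmonizes with /y/ ([-back]) → [e]

[ypiriɣek]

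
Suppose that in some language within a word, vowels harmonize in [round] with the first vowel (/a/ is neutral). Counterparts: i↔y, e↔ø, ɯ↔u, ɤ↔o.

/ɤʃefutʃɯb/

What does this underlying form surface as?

[ɤʃefɯtʃɯb]

/u/ harmonizes with /ɤ/ ([-round]) → [ɯ]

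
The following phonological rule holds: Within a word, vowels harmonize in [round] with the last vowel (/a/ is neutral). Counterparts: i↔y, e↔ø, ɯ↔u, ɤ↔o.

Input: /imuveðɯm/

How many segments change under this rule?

/u/ harmonizes with /ɯ/ ([-round]) → [ɯ]
1 segment changes.

1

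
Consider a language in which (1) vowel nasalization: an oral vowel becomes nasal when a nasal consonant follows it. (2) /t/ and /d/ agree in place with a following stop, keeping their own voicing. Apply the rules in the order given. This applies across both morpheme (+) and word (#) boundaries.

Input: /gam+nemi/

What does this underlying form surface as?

[gãm+nẽmi]

Rule 1: /a/ before nasal /m/ → [ã]
Rule 1: /e/ before nasal /m/ → [ẽ]
After rule 1: gãm+nẽmi
Rule 2: no segment meets the rule's conditions; no change.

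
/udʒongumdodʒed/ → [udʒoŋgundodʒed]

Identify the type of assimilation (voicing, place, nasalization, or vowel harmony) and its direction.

place assimilation, regressive

/n/→[ŋ] /m/→[n].
Each target copies a feature from the following segment, so the direction is regressive.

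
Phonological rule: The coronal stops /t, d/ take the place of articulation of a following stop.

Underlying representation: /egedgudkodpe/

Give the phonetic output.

/d/ before /g/ (velar) → [g]
/d/ before /k/ (velar) → [g]
/d/ before /p/ (labial) → [b]

[egeggugkobpe]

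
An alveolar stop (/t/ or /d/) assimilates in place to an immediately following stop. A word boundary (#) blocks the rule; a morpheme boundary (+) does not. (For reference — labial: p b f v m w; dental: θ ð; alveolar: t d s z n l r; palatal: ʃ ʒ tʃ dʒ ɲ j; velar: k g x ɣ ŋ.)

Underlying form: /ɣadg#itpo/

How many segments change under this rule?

2

/d/ before /g/ (velar) → [g]
/t/ before /p/ (labial) → [p]
2 segments change.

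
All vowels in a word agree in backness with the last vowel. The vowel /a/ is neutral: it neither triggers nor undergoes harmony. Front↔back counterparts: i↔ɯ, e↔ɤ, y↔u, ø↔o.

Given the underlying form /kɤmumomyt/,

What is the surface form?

/ɤ/ harmonizes with /y/ ([-back]) → [e]
/u/ harmonizes with /y/ ([-back]) → [y]
/o/ harmonizes with /y/ ([-back]) → [ø]

[kemymømyt]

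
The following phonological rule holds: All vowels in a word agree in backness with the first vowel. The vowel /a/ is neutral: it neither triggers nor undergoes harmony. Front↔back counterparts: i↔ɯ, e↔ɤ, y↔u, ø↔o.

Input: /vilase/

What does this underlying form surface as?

no segment meets the rule's conditions; no change.

[vilase]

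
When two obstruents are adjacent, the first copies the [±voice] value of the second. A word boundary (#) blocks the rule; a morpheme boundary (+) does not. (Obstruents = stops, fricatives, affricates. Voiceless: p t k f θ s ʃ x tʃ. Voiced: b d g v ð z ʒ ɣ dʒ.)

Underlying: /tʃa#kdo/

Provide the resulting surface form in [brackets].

[tʃa#gdo]

/k/ before /d/ (voiced) → [g]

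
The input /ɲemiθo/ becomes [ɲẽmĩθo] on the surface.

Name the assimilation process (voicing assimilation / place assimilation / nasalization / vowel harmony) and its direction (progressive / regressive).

nasalization, progressive

/e/→[ẽ] /i/→[ĩ].
Each target copies a feature from the preceding segment, so the direction is progressive.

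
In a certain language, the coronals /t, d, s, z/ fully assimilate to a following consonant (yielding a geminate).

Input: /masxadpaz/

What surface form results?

/s/ before /x/ → [x] (total assimilation)
/d/ before /p/ → [p] (total assimilation)

[maxxappaz]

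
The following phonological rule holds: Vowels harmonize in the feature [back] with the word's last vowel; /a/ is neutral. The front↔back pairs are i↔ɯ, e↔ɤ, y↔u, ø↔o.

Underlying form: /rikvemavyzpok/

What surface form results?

/i/ harmonizes with /o/ ([+back]) → [ɯ]
/e/ harmonizes with /o/ ([+back]) → [ɤ]
/y/ harmonizes with /o/ ([+back]) → [u]

[rɯkvɤmavuzpok]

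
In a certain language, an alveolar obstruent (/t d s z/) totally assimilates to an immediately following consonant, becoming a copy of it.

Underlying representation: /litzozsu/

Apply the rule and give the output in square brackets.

[lizzossu]

/t/ before /z/ → [z] (total assimilation)
/z/ before /s/ → [s] (total assimilation)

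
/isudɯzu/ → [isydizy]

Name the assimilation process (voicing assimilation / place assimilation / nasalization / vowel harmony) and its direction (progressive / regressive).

/u/→[y] /ɯ/→[i] /u/→[y].
Vowels agree with the first vowel, so the harmony is progressive.

vowel harmony, progressive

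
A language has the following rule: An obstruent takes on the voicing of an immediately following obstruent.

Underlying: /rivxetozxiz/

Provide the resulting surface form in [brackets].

[rifxetosxiz]

/v/ before /x/ (voiceless) → [f]
/z/ before /x/ (voiceless) → [s]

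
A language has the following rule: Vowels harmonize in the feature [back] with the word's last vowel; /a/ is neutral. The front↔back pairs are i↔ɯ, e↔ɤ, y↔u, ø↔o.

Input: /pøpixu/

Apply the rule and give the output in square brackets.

/ø/ harmonizes with /u/ ([+back]) → [o]
/i/ harmonizes with /u/ ([+back]) → [ɯ]

[popɯxu]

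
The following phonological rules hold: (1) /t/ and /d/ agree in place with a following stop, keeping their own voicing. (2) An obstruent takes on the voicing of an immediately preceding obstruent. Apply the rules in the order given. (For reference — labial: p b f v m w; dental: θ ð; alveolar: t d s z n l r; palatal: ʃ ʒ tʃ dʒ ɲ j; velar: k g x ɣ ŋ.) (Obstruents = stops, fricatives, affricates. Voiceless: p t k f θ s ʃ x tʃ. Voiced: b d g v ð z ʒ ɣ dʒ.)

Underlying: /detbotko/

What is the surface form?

[deppokko]

Rule 1: /t/ before /b/ (labial) → [p]
Rule 1: /t/ before /k/ (velar) → [k]
After rule 1: depbokko
Rule 2: /b/ after /p/ (voiceless) → [p]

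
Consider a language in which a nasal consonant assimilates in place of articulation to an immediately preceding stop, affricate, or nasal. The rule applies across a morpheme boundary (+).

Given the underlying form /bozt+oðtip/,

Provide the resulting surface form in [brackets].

no segment meets the rule's conditions; no change.

[bozt+oðtip]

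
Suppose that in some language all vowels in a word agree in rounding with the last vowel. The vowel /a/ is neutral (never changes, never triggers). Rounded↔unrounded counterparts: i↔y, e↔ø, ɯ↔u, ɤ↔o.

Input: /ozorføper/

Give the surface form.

/o/ harmonizes with /e/ ([-round]) → [ɤ]
/o/ harmonizes with /e/ ([-round]) → [ɤ]
/ø/ harmonizes with /e/ ([-round]) → [e]

[ɤzɤrfeper]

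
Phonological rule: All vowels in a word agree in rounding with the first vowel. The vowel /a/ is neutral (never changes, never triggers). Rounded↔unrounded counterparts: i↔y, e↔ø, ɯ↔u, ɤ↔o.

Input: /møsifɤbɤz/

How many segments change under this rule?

/i/ harmonizes with /ø/ ([+round]) → [y]
/ɤ/ harmonizes with /ø/ ([+round]) → [o]
/ɤ/ harmonizes with /ø/ ([+round]) → [o]
3 segments change.

3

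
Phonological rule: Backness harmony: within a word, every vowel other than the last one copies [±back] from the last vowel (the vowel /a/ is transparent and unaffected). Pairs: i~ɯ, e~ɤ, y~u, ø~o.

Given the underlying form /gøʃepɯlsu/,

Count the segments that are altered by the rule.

/ø/ harmonizes with /u/ ([+back]) → [o]
/e/ harmonizes with /u/ ([+back]) → [ɤ]
2 segments change.

2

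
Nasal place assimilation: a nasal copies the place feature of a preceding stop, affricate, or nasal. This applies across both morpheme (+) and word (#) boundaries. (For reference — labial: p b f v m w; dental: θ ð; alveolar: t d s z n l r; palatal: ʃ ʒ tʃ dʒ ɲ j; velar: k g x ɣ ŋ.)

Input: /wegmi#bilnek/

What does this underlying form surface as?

/m/ after /g/ (velar) → [ŋ]

[wegŋi#bilnek]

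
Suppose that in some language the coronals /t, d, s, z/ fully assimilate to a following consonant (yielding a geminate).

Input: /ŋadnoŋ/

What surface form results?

[ŋannoŋ]

/d/ before /n/ → [n] (total assimilation)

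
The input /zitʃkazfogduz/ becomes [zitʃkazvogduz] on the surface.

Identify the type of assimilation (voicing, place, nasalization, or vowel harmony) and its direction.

/f/→[v].
Each target copies a feature from the preceding segment, so the direction is progressive.

voicing assimilation, progressive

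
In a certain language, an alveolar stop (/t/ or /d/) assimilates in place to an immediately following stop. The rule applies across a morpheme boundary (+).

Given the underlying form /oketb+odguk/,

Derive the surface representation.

/t/ before /b/ (labial) → [p]
/d/ before /g/ (velar) → [g]

[okepb+ogguk]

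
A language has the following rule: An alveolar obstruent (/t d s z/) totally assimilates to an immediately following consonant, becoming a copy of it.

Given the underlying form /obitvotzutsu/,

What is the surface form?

[obivvozzussu]

/t/ before /v/ → [v] (total assimilation)
/t/ before /z/ → [z] (total assimilation)
/t/ before /s/ → [s] (total assimilation)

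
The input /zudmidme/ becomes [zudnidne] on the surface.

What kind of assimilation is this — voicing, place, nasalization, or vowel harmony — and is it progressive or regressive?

/m/→[n] /m/→[n].
Each target copies a feature from the preceding segment, so the direction is progressive.

place assimilation, progressive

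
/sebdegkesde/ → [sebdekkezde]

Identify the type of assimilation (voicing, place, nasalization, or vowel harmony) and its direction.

/g/→[k] /s/→[z].
Each target copies a feature from the following segment, so the direction is regressive.

voicing assimilation, regressive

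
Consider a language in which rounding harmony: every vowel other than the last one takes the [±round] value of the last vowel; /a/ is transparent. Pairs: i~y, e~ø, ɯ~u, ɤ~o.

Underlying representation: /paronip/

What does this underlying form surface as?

[parɤnip]

/o/ harmonizes with /i/ ([-round]) → [ɤ]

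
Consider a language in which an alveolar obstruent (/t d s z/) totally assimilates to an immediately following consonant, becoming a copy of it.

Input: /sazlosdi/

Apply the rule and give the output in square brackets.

/z/ before /l/ → [l] (total assimilation)
/s/ before /d/ → [d] (total assimilation)

[salloddi]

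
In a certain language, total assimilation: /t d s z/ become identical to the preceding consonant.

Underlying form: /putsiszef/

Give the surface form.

/s/ after /t/ → [t] (total assimilation)
/z/ after /s/ → [s] (total assimilation)

[puttissef]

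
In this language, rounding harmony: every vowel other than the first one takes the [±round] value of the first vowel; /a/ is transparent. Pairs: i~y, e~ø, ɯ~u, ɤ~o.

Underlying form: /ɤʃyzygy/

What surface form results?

[ɤʃizigi]

/y/ harmonizes with /ɤ/ ([-round]) → [i]
/y/ harmonizes with /ɤ/ ([-round]) → [i]
/y/ harmonizes with /ɤ/ ([-round]) → [i]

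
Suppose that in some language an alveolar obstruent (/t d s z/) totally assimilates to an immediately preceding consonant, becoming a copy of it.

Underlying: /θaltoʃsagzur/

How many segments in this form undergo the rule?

3

/t/ after /l/ → [l] (total assimilation)
/s/ after /ʃ/ → [ʃ] (total assimilation)
/z/ after /g/ → [g] (total assimilation)
3 segments change.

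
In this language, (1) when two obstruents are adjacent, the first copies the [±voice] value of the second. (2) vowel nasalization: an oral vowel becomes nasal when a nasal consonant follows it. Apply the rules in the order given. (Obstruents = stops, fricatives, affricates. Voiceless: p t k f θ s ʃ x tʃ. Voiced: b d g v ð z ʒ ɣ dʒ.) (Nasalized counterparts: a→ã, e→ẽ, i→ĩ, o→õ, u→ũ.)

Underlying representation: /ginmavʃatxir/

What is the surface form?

Rule 1: /v/ before /ʃ/ (voiceless) → [f]
After rule 1: ginmafʃatxir
Rule 2: /i/ before nasal /n/ → [ĩ]

[gĩnmafʃatxir]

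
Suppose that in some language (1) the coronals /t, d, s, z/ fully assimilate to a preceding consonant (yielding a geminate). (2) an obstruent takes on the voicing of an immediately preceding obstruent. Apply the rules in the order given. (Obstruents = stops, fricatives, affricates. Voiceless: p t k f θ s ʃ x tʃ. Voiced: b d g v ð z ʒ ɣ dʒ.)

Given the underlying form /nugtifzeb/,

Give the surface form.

[nuggiffeb]

Rule 1: /t/ after /g/ → [g] (total assimilation)
Rule 1: /z/ after /f/ → [f] (total assimilation)
After rule 1: nuggiffeb
Rule 2: no segment meets the rule's conditions; no change.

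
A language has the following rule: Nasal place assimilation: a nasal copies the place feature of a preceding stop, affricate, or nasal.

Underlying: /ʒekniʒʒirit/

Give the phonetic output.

[ʒekŋiʒʒirit]

/n/ after /k/ (velar) → [ŋ]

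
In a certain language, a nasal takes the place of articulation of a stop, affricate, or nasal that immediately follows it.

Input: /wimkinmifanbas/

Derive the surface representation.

/m/ before /k/ (velar) → [ŋ]
/n/ before /m/ (labial) → [m]
/n/ before /b/ (labial) → [m]

[wiŋkimmifambas]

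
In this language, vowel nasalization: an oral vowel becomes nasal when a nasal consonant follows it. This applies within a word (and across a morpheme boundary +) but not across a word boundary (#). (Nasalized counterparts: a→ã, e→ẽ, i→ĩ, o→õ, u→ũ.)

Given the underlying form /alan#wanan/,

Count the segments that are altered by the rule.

/a/ before nasal /n/ → [ã]
/a/ before nasal /n/ → [ã]
/a/ before nasal /n/ → [ã]
3 segments change.

3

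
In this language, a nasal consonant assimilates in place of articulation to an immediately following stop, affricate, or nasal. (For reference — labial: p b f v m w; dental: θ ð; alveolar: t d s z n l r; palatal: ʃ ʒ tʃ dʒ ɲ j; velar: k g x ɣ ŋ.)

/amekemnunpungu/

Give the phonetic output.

[amekennumpuŋgu]

/m/ before /n/ (alveolar) → [n]
/n/ before /p/ (labial) → [m]
/n/ before /g/ (velar) → [ŋ]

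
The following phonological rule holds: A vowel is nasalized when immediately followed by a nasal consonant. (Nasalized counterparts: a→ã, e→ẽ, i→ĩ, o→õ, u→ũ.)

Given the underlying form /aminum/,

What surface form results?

[ãmĩnũm]

/a/ before nasal /m/ → [ã]
/i/ before nasal /n/ → [ĩ]
/u/ before nasal /m/ → [ũ]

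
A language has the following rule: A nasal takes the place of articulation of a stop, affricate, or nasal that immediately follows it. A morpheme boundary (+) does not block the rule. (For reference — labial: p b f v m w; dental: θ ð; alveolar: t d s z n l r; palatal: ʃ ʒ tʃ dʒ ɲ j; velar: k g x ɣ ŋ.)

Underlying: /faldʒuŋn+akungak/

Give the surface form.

[faldʒunn+akuŋgak]

/ŋ/ before /n/ (alveolar) → [n]
/n/ before /g/ (velar) → [ŋ]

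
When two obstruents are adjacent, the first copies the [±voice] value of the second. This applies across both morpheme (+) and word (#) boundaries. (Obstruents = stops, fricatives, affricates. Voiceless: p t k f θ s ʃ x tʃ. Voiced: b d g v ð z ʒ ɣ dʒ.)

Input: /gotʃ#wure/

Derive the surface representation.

[gotʃ#wure]

no segment meets the rule's conditions; no change.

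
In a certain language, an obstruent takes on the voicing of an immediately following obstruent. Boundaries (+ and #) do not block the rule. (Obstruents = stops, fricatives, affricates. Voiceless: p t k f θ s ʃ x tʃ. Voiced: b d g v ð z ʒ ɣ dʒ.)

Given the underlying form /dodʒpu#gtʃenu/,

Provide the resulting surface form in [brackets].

[dotʃpu#ktʃenu]

/dʒ/ before /p/ (voiceless) → [tʃ]
/g/ before /tʃ/ (voiceless) → [k]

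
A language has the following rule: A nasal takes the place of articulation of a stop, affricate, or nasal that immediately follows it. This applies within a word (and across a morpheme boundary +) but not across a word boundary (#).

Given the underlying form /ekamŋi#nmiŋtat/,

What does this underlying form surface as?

[ekaŋŋi#mmintat]

/m/ before /ŋ/ (velar) → [ŋ]
/n/ before /m/ (labial) → [m]
/ŋ/ before /t/ (alveolar) → [n]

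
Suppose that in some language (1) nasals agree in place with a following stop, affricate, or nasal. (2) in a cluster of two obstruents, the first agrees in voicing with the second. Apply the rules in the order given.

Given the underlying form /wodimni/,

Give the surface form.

Rule 1: /m/ before /n/ (alveolar) → [n]
After rule 1: wodinni
Rule 2: no segment meets the rule's conditions; no change.

[wodinni]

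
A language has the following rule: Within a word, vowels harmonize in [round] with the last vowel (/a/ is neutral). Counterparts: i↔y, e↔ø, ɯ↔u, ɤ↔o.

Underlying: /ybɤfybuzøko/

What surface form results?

[ybofybuzøko]

/ɤ/ harmonizes with /o/ ([+round]) → [o]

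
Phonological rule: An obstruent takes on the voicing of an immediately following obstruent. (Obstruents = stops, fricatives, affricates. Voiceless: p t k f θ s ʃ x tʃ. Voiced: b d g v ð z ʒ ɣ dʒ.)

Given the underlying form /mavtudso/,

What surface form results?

[maftutso]

/v/ before /t/ (voiceless) → [f]
/d/ before /s/ (voiceless) → [t]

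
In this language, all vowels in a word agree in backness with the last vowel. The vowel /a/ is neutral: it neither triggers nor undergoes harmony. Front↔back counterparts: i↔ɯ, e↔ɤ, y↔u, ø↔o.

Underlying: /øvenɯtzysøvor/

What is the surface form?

/ø/ harmonizes with /o/ ([+back]) → [o]
/e/ harmonizes with /o/ ([+back]) → [ɤ]
/y/ harmonizes with /o/ ([+back]) → [u]
/ø/ harmonizes with /o/ ([+back]) → [o]

[ovɤnɯtzusovor]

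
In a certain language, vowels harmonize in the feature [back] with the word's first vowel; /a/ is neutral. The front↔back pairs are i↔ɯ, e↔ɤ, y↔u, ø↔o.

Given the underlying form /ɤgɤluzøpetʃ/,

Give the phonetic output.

/ø/ harmonizes with /ɤ/ ([+back]) → [o]
/e/ harmonizes with /ɤ/ ([+back]) → [ɤ]

[ɤgɤluzopɤtʃ]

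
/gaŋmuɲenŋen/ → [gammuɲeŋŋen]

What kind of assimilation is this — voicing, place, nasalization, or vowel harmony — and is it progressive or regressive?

/ŋ/→[m] /n/→[ŋ].
Each target copies a feature from the following segment, so the direction is regressive.

place assimilation, regressive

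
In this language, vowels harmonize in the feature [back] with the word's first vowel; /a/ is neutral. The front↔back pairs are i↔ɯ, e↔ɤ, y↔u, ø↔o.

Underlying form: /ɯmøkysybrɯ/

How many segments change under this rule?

3

/ø/ harmonizes with /ɯ/ ([+back]) → [o]
/y/ harmonizes with /ɯ/ ([+back]) → [u]
/y/ harmonizes with /ɯ/ ([+back]) → [u]
3 segments change.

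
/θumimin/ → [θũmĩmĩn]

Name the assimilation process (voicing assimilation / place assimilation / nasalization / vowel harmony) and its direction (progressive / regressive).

nasalization, regressive

/u/→[ũ] /i/→[ĩ] /i/→[ĩ].
Each target copies a feature from the following segment, so the direction is regressive.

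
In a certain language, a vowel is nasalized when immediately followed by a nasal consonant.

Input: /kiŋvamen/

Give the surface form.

[kĩŋvãmẽn]

/i/ before nasal /ŋ/ → [ĩ]
/a/ before nasal /m/ → [ã]
/e/ before nasal /n/ → [ẽ]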